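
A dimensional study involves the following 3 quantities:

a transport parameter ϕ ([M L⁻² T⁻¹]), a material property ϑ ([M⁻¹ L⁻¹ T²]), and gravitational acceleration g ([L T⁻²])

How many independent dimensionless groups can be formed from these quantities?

0

There are 3 variables and 3 base dimensions (M, L, T).
The dimension matrix has rank 3.
Independent dimensionless groups: 3 − 3 = 0.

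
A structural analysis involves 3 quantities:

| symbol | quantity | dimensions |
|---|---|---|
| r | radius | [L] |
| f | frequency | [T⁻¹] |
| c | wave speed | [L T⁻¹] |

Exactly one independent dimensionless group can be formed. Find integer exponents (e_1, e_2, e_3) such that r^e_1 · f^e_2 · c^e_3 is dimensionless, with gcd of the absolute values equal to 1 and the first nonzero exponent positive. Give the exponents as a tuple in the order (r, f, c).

L: e_1·(1) + e_2·(0) + e_3·(1) = 0
T: e_1·(0) + e_2·(-1) + e_3·(-1) = 0
Solving this homogeneous linear system for the smallest-integer solution (first nonzero entry positive) gives (1, 1, -1).

(1, 1, -1)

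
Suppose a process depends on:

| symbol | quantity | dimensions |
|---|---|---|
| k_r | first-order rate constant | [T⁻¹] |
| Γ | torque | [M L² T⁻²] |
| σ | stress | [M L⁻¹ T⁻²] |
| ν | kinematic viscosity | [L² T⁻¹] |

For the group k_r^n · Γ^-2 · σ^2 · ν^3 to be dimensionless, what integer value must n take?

Balance the T exponent: (-1)·n from k_r, plus −2·(-2) + 2·(-2) + 3·(-1) = -3 from the rest, must sum to zero.
−n − 3 = 0, so n = -3.

-3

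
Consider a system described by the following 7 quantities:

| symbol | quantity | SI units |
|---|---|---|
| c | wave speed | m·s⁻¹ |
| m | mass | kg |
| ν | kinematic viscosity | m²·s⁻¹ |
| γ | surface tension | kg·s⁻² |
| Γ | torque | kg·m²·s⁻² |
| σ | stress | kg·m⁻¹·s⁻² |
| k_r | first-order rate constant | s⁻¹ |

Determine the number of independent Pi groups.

4

There are 7 variables and 3 base dimensions (M, L, T).
The dimension matrix has rank 3.
Independent dimensionless groups: 7 − 3 = 4.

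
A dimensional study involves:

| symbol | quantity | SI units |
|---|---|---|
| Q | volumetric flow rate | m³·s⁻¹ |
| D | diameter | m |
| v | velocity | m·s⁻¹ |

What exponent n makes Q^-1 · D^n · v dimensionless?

2

Balance the L exponent: (1)·n from D, plus −(3) + (1) = -2 from the rest, must sum to zero.
n − 2 = 0, so n = 2.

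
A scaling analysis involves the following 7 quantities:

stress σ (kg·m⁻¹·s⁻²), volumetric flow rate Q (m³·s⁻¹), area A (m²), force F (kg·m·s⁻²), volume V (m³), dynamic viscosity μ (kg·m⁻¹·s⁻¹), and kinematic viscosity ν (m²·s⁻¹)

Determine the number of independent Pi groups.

There are 7 variables and 3 base dimensions (M, L, T).
The dimension matrix has rank 3.
Independent dimensionless groups: 7 − 3 = 4.

4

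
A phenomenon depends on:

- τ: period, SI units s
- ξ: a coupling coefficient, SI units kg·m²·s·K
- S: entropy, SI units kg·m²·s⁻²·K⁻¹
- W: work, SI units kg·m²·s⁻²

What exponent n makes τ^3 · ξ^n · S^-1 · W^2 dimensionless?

-1

Balance the M exponent: (1)·n from ξ, plus 3·(0) − (1) + 2·(1) = 1 from the rest, must sum to zero.
n + 1 = 0, so n = -1.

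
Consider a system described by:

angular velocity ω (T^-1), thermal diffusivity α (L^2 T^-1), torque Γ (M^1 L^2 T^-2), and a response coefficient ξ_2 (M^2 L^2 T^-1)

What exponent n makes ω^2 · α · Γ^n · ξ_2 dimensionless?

-2

Balance the M exponent: (1)·n from Γ, plus 2·(0) + (0) + (2) = 2 from the rest, must sum to zero.
n + 2 = 0, so n = -2.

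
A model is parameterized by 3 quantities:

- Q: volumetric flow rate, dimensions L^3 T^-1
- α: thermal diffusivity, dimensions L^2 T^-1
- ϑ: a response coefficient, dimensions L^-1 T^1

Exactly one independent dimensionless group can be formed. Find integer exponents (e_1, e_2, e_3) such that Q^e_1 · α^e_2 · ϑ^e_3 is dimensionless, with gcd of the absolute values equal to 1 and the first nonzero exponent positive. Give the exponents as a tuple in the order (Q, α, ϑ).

(1, -2, -1)

L: e_1·(3) + e_2·(2) + e_3·(-1) = 0
T: e_1·(-1) + e_2·(-1) + e_3·(1) = 0
Solving this homogeneous linear system for the smallest-integer solution (first nonzero entry positive) gives (1, -2, -1).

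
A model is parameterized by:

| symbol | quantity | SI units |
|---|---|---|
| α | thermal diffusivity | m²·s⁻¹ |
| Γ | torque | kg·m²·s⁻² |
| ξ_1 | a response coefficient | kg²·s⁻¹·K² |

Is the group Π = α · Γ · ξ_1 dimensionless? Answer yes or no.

no

Sum the exponent of each base dimension across the product:
  M: [α]_M + [Γ]_M + [ξ_1]_M = (0) + (1) + (2) = 3
  L: [α]_L + [Γ]_L + [ξ_1]_L = (2) + (2) + (0) = 4
  T: [α]_T + [Γ]_T + [ξ_1]_T = (-1) + (-2) + (-1) = -4
  Θ: [α]_Θ + [Γ]_Θ + [ξ_1]_Θ = (0) + (0) + (2) = 2
Net dimensions [M³ L⁴ T⁻⁴ Θ²] ≠ [1] — not dimensionless.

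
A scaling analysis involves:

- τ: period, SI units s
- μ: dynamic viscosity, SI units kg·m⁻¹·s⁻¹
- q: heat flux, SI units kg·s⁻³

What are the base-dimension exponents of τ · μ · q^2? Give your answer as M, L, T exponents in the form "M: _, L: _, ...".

Collect each base-dimension exponent across the product:
  M: (0) + (1) + 2·(1) = 3
  L: (0) + (-1) + 2·(0) = -1
  T: (1) + (-1) + 2·(-3) = -6
So the dimensions are [M³ L⁻¹ T⁻⁶].

M: 3, L: -1, T: -6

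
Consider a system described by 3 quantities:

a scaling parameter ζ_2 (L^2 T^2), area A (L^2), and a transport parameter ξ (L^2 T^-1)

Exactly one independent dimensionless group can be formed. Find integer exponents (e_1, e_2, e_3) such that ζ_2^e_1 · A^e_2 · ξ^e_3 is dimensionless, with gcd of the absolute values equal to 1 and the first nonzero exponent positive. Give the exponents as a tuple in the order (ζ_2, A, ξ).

L: e_1·(2) + e_2·(2) + e_3·(2) = 0
T: e_1·(2) + e_2·(0) + e_3·(-1) = 0
Solving this homogeneous linear system for the smallest-integer solution (first nonzero entry positive) gives (1, -3, 2).

(1, -3, 2)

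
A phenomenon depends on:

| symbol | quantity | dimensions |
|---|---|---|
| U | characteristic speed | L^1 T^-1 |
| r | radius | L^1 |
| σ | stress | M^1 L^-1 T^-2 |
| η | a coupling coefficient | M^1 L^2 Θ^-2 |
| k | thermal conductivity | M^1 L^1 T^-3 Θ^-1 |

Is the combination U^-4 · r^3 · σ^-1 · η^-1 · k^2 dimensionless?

Sum the exponent of each base dimension across the product:
  M: −4·[U]_M + 3·[r]_M − [σ]_M − [η]_M + 2·[k]_M = −4·(0) + 3·(0) − (1) − (1) + 2·(1) = 0
  L: −4·[U]_L + 3·[r]_L − [σ]_L − [η]_L + 2·[k]_L = −4·(1) + 3·(1) − (-1) − (2) + 2·(1) = 0
  T: −4·[U]_T + 3·[r]_T − [σ]_T − [η]_T + 2·[k]_T = −4·(-1) + 3·(0) − (-2) − (0) + 2·(-3) = 0
  Θ: −4·[U]_Θ + 3·[r]_Θ − [σ]_Θ − [η]_Θ + 2·[k]_Θ = −4·(0) + 3·(0) − (0) − (-2) + 2·(-1) = 0
All base exponents vanish — dimensionless.

yes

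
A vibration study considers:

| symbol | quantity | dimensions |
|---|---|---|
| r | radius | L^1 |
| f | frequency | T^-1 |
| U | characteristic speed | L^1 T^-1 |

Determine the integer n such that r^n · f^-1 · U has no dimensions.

-1

Balance the L exponent: (1)·n from r, plus −(0) + (1) = 1 from the rest, must sum to zero.
n + 1 = 0, so n = -1.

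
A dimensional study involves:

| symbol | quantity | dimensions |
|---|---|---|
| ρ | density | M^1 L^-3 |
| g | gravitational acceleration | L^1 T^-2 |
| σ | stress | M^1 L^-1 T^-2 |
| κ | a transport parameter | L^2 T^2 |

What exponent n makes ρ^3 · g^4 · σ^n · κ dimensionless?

-3

Balance the M exponent: (1)·n from σ, plus 3·(1) + 4·(0) + (0) = 3 from the rest, must sum to zero.
n + 3 = 0, so n = -3.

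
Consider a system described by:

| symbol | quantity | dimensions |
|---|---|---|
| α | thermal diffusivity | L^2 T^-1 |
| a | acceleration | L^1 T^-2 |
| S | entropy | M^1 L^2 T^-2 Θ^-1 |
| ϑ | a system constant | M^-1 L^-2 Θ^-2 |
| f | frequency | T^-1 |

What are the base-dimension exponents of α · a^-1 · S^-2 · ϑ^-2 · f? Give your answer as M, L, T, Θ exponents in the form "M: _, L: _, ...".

Collect each base-dimension exponent across the product:
  M: (0) − (0) − 2·(1) − 2·(-1) + (0) = 0
  L: (2) − (1) − 2·(2) − 2·(-2) + (0) = 1
  T: (-1) − (-2) − 2·(-2) − 2·(0) + (-1) = 4
  Θ: (0) − (0) − 2·(-1) − 2·(-2) + (0) = 6
So the dimensions are [L T⁴ Θ⁶].

M: 0, L: 1, T: 4, Θ: 6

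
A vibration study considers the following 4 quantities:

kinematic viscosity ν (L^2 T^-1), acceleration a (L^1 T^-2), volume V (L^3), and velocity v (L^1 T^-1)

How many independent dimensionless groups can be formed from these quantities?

2

There are 4 variables and 2 base dimensions (L, T).
The dimension matrix has rank 2.
Independent dimensionless groups: 4 − 2 = 2.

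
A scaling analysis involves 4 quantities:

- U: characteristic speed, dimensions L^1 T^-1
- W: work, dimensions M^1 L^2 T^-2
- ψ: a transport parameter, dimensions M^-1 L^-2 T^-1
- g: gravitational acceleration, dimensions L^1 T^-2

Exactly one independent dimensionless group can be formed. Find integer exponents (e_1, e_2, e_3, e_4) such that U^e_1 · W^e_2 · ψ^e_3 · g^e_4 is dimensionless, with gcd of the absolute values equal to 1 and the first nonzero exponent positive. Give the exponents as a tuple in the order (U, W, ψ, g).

(3, 1, 1, -3)

M: e_1·(0) + e_2·(1) + e_3·(-1) + e_4·(0) = 0
L: e_1·(1) + e_2·(2) + e_3·(-2) + e_4·(1) = 0
T: e_1·(-1) + e_2·(-2) + e_3·(-1) + e_4·(-2) = 0
Solving this homogeneous linear system for the smallest-integer solution (first nonzero entry positive) gives (3, 1, 1, -3).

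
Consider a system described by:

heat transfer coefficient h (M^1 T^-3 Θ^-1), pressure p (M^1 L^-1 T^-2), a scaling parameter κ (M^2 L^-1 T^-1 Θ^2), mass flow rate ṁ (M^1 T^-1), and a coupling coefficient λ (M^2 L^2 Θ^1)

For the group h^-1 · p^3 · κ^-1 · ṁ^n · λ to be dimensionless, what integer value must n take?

Balance the M exponent: (1)·n from ṁ, plus −(1) + 3·(1) − (2) + (2) = 2 from the rest, must sum to zero.
n + 2 = 0, so n = -2.

-2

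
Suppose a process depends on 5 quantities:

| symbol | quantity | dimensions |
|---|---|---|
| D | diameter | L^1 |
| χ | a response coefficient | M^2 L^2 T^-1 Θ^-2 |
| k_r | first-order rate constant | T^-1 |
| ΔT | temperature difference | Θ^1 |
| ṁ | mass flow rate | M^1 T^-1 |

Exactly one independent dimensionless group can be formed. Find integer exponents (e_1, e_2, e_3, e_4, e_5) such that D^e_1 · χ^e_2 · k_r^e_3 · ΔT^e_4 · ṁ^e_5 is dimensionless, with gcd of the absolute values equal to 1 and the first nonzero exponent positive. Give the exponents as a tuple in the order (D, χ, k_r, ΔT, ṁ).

M: e_1·(0) + e_2·(2) + e_3·(0) + e_4·(0) + e_5·(1) = 0
L: e_1·(1) + e_2·(2) + e_3·(0) + e_4·(0) + e_5·(0) = 0
T: e_1·(0) + e_2·(-1) + e_3·(-1) + e_4·(0) + e_5·(-1) = 0
Θ: e_1·(0) + e_2·(-2) + e_3·(0) + e_4·(1) + e_5·(0) = 0
Solving this homogeneous linear system for the smallest-integer solution (first nonzero entry positive) gives (2, -1, -1, -2, 2).

(2, -1, -1, -2, 2)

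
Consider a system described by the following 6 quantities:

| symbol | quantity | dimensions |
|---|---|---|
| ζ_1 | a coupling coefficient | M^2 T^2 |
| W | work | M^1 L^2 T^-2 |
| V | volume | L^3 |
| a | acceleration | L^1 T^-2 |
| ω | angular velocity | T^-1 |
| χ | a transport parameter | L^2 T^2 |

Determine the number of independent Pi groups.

3

There are 6 variables and 3 base dimensions (M, L, T).
The dimension matrix has rank 3.
Independent dimensionless groups: 6 − 3 = 3.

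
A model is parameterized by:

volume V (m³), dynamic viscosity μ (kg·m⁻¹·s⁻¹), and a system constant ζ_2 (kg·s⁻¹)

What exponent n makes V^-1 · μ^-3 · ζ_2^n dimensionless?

3

Balance the M exponent: (1)·n from ζ_2, plus −(0) − 3·(1) = -3 from the rest, must sum to zero.
n − 3 = 0, so n = 3.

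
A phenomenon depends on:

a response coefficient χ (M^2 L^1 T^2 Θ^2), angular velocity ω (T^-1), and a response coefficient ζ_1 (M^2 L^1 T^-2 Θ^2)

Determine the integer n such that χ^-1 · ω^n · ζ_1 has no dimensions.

-4

Balance the T exponent: (-1)·n from ω, plus −(2) + (-2) = -4 from the rest, must sum to zero.
−n − 4 = 0, so n = -4.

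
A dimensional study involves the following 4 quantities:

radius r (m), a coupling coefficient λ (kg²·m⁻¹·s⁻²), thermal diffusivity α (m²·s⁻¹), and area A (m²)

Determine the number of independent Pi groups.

There are 4 variables and 3 base dimensions (M, L, T).
The dimension matrix has rank 3.
Independent dimensionless groups: 4 − 3 = 1.

1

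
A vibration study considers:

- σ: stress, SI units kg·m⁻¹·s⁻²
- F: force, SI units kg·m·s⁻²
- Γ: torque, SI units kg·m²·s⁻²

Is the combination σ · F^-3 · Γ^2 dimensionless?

Sum the exponent of each base dimension across the product:
  M: [σ]_M − 3·[F]_M + 2·[Γ]_M = (1) − 3·(1) + 2·(1) = 0
  L: [σ]_L − 3·[F]_L + 2·[Γ]_L = (-1) − 3·(1) + 2·(2) = 0
  T: [σ]_T − 3·[F]_T + 2·[Γ]_T = (-2) − 3·(-2) + 2·(-2) = 0
All base exponents vanish — dimensionless.

yes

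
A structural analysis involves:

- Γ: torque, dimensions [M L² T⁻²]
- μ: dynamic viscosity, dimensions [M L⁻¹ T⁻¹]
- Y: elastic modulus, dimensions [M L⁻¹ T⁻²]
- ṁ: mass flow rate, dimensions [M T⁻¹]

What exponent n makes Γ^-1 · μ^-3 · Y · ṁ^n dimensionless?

3

Balance the M exponent: (1)·n from ṁ, plus −(1) − 3·(1) + (1) = -3 from the rest, must sum to zero.
n − 3 = 0, so n = 3.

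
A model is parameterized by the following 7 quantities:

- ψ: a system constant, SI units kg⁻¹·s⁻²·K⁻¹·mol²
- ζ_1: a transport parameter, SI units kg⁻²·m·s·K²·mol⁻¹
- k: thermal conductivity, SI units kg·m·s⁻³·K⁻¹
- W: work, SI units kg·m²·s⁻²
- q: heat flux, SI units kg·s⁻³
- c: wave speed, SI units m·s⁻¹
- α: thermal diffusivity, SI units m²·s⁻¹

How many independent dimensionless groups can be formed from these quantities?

There are 7 variables and 5 base dimensions (M, L, T, Θ, N).
The dimension matrix has rank 5.
Independent dimensionless groups: 7 − 5 = 2.

2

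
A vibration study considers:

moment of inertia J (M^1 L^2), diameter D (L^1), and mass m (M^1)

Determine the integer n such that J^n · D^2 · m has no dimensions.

Balance the M exponent: (1)·n from J, plus 2·(0) + (1) = 1 from the rest, must sum to zero.
n + 1 = 0, so n = -1.

-1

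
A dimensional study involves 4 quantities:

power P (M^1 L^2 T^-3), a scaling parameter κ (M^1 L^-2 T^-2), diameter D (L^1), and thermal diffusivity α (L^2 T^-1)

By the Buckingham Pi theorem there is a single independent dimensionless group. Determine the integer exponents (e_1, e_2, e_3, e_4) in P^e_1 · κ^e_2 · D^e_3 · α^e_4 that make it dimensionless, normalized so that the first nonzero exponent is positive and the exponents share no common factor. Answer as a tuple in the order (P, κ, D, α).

M: e_1·(1) + e_2·(1) + e_3·(0) + e_4·(0) = 0
L: e_1·(2) + e_2·(-2) + e_3·(1) + e_4·(2) = 0
T: e_1·(-3) + e_2·(-2) + e_3·(0) + e_4·(-1) = 0
Solving this homogeneous linear system for the smallest-integer solution (first nonzero entry positive) gives (1, -1, -2, -1).

(1, -1, -2, -1)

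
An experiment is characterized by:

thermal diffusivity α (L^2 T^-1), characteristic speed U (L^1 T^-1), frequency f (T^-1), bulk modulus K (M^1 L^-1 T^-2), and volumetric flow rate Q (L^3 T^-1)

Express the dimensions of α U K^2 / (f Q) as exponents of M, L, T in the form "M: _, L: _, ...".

Collect each base-dimension exponent across the product:
  M: (0) + (0) − (0) + 2·(1) − (0) = 2
  L: (2) + (1) − (0) + 2·(-1) − (3) = -2
  T: (-1) + (-1) − (-1) + 2·(-2) − (-1) = -4
So the dimensions are [M² L⁻² T⁻⁴].

M: 2, L: -2, T: -4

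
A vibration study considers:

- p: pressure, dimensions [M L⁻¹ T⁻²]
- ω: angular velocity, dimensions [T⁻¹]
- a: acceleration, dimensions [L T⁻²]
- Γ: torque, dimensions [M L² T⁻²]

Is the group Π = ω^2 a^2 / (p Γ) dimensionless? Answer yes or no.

no

Sum the exponent of each base dimension across the product:
  M: −[p]_M + 2·[ω]_M + 2·[a]_M − [Γ]_M = −(1) + 2·(0) + 2·(0) − (1) = -2
  L: −[p]_L + 2·[ω]_L + 2·[a]_L − [Γ]_L = −(-1) + 2·(0) + 2·(1) − (2) = 1
  T: −[p]_T + 2·[ω]_T + 2·[a]_T − [Γ]_T = −(-2) + 2·(-1) + 2·(-2) − (-2) = -2
Net dimensions [M⁻² L T⁻²] ≠ [1] — not dimensionless.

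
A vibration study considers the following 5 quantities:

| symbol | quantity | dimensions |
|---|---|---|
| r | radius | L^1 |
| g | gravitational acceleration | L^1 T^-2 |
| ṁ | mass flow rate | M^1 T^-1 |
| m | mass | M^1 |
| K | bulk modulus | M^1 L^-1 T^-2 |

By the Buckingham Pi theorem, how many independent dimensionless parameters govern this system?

2

There are 5 variables and 3 base dimensions (M, L, T).
The dimension matrix has rank 3.
Independent dimensionless groups: 5 − 3 = 2.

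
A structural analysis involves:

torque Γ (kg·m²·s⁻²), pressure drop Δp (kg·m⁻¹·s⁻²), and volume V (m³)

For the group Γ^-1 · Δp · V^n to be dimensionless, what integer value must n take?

Balance the L exponent: (3)·n from V, plus −(2) + (-1) = -3 from the rest, must sum to zero.
3n − 3 = 0, so n = 1.

1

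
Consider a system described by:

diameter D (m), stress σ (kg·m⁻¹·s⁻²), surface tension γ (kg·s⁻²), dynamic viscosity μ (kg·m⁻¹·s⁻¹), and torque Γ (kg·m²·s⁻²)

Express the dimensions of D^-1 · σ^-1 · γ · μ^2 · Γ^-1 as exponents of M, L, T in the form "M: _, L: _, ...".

M: 1, L: -4, T: 0

Collect each base-dimension exponent across the product:
  M: −(0) − (1) + (1) + 2·(1) − (1) = 1
  L: −(1) − (-1) + (0) + 2·(-1) − (2) = -4
  T: −(0) − (-2) + (-2) + 2·(-1) − (-2) = 0
So the dimensions are [M L⁻⁴].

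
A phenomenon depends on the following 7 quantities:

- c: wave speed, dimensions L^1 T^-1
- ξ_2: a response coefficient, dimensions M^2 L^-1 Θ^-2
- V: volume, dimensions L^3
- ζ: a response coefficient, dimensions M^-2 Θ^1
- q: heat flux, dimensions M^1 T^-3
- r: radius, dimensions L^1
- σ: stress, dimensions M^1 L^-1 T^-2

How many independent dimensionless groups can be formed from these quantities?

There are 7 variables and 4 base dimensions (M, L, T, Θ).
The dimension matrix has rank 4.
Independent dimensionless groups: 7 − 4 = 3.

3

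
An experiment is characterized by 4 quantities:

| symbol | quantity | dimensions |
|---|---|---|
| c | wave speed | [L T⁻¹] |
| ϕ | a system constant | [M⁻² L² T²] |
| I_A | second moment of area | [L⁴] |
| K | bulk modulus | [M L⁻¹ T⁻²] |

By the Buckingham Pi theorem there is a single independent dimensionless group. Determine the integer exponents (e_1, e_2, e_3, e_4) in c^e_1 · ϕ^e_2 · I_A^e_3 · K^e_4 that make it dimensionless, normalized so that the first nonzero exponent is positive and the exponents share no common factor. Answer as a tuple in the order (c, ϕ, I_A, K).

M: e_1·(0) + e_2·(-2) + e_3·(0) + e_4·(1) = 0
L: e_1·(1) + e_2·(2) + e_3·(4) + e_4·(-1) = 0
T: e_1·(-1) + e_2·(2) + e_3·(0) + e_4·(-2) = 0
Solving this homogeneous linear system for the smallest-integer solution (first nonzero entry positive) gives (4, -2, -1, -4).

(4, -2, -1, -4)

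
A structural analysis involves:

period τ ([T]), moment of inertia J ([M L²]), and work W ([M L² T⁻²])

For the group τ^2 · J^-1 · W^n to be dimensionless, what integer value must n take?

Balance the M exponent: (1)·n from W, plus 2·(0) − (1) = -1 from the rest, must sum to zero.
n − 1 = 0, so n = 1.

1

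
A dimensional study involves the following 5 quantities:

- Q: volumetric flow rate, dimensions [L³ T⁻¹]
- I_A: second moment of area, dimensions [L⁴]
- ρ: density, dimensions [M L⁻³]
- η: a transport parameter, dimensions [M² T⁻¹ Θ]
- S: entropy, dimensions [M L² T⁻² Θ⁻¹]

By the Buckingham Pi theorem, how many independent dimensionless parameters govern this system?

1

There are 5 variables and 4 base dimensions (M, L, T, Θ).
The dimension matrix has rank 4.
Independent dimensionless groups: 5 − 4 = 1.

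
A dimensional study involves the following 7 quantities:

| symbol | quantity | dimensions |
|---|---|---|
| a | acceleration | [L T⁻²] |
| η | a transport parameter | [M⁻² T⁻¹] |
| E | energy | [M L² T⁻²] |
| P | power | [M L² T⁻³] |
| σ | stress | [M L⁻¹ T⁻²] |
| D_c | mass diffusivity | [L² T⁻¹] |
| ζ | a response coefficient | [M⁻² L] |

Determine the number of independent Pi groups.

There are 7 variables and 3 base dimensions (M, L, T).
The dimension matrix has rank 3.
Independent dimensionless groups: 7 − 3 = 4.

4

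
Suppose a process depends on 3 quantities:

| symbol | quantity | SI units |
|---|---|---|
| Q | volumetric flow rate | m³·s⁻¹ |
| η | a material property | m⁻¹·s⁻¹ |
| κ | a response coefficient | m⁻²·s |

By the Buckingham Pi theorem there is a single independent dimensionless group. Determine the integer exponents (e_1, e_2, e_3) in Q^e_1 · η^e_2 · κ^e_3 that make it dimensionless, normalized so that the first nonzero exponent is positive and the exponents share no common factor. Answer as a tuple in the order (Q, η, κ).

L: e_1·(3) + e_2·(-1) + e_3·(-2) = 0
T: e_1·(-1) + e_2·(-1) + e_3·(1) = 0
Solving this homogeneous linear system for the smallest-integer solution (first nonzero entry positive) gives (3, 1, 4).

(3, 1, 4)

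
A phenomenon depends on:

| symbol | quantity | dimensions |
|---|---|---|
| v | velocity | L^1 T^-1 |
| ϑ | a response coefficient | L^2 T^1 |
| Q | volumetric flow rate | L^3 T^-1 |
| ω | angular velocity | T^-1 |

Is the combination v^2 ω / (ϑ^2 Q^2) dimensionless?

Sum the exponent of each base dimension across the product:
  L: 2·[v]_L − 2·[ϑ]_L − 2·[Q]_L + [ω]_L = 2·(1) − 2·(2) − 2·(3) + (0) = -8
  T: 2·[v]_T − 2·[ϑ]_T − 2·[Q]_T + [ω]_T = 2·(-1) − 2·(1) − 2·(-1) + (-1) = -3
Net dimensions [L⁻⁸ T⁻³] ≠ [1] — not dimensionless.

no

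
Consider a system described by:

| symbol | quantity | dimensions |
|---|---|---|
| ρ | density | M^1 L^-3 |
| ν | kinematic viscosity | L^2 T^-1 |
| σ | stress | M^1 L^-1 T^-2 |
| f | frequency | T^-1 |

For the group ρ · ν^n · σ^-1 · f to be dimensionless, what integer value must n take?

1

Balance the L exponent: (2)·n from ν, plus (-3) − (-1) + (0) = -2 from the rest, must sum to zero.
2n − 2 = 0, so n = 1.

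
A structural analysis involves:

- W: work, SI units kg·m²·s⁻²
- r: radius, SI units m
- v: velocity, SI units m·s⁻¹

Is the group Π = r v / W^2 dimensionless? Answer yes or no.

Sum the exponent of each base dimension across the product:
  M: −2·[W]_M + [r]_M + [v]_M = −2·(1) + (0) + (0) = -2
  L: −2·[W]_L + [r]_L + [v]_L = −2·(2) + (1) + (1) = -2
  T: −2·[W]_T + [r]_T + [v]_T = −2·(-2) + (0) + (-1) = 3
Net dimensions [M⁻² L⁻² T³] ≠ [1] — not dimensionless.

no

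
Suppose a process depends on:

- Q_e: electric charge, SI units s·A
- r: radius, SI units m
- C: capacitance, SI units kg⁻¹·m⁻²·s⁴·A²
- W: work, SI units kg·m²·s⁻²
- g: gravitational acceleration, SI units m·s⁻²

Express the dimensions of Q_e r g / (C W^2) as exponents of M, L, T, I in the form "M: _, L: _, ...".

M: -1, L: 0, T: -1, I: -1

Collect each base-dimension exponent across the product:
  M: (0) + (0) − (-1) − 2·(1) + (0) = -1
  L: (0) + (1) − (-2) − 2·(2) + (1) = 0
  T: (1) + (0) − (4) − 2·(-2) + (-2) = -1
  I: (1) + (0) − (2) − 2·(0) + (0) = -1
So the dimensions are [M⁻¹ T⁻¹ I⁻¹].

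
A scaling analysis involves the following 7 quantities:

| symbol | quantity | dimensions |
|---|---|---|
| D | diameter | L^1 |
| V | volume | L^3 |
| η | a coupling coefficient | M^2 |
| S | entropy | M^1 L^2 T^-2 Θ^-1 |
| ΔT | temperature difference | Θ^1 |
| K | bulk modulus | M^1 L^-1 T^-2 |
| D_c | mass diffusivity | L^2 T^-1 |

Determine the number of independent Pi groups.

There are 7 variables and 4 base dimensions (M, L, T, Θ).
The dimension matrix has rank 4.
Independent dimensionless groups: 7 − 4 = 3.

3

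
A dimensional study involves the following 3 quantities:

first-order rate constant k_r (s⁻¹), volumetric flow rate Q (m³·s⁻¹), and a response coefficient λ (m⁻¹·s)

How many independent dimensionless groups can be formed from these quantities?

1

There are 3 variables and 2 base dimensions (L, T).
The dimension matrix has rank 2.
Independent dimensionless groups: 3 − 2 = 1.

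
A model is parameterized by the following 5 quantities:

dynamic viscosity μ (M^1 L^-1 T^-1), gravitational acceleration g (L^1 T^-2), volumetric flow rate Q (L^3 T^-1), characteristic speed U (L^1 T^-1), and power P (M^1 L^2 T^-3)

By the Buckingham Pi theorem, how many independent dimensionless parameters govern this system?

There are 5 variables and 3 base dimensions (M, L, T).
The dimension matrix has rank 3.
Independent dimensionless groups: 5 − 3 = 2.

2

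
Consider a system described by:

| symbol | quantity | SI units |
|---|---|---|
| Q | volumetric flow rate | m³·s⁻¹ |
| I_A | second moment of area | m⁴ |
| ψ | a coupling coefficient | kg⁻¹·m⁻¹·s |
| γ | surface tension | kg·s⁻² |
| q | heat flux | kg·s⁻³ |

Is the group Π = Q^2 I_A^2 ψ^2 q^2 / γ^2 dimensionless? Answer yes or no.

no

Sum the exponent of each base dimension across the product:
  M: 2·[Q]_M + 2·[I_A]_M + 2·[ψ]_M − 2·[γ]_M + 2·[q]_M = 2·(0) + 2·(0) + 2·(-1) − 2·(1) + 2·(1) = -2
  L: 2·[Q]_L + 2·[I_A]_L + 2·[ψ]_L − 2·[γ]_L + 2·[q]_L = 2·(3) + 2·(4) + 2·(-1) − 2·(0) + 2·(0) = 12
  T: 2·[Q]_T + 2·[I_A]_T + 2·[ψ]_T − 2·[γ]_T + 2·[q]_T = 2·(-1) + 2·(0) + 2·(1) − 2·(-2) + 2·(-3) = -2
Net dimensions [M⁻² L¹² T⁻²] ≠ [1] — not dimensionless.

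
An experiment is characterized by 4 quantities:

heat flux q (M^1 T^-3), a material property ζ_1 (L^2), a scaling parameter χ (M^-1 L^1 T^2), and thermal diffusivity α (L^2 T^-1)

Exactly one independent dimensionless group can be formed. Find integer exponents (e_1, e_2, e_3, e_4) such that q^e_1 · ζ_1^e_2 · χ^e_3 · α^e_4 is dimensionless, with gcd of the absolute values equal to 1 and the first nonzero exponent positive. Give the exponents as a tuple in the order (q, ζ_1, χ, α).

M: e_1·(1) + e_2·(0) + e_3·(-1) + e_4·(0) = 0
L: e_1·(0) + e_2·(2) + e_3·(1) + e_4·(2) = 0
T: e_1·(-3) + e_2·(0) + e_3·(2) + e_4·(-1) = 0
Solving this homogeneous linear system for the smallest-integer solution (first nonzero entry positive) gives (2, 1, 2, -2).

(2, 1, 2, -2)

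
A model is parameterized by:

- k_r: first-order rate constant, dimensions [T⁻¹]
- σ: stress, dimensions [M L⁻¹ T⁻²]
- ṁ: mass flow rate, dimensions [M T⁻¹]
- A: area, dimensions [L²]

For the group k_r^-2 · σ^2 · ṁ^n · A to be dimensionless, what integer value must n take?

-2

Balance the M exponent: (1)·n from ṁ, plus −2·(0) + 2·(1) + (0) = 2 from the rest, must sum to zero.
n + 2 = 0, so n = -2.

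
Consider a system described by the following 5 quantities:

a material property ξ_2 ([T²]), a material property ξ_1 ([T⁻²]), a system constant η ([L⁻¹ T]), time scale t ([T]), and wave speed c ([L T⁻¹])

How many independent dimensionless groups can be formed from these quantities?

3

There are 5 variables and 2 base dimensions (L, T).
The dimension matrix has rank 2.
Independent dimensionless groups: 5 − 2 = 3.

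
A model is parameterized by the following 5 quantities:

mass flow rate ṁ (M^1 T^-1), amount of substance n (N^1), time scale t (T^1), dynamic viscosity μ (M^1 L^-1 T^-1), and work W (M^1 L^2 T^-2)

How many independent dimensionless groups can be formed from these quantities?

1

There are 5 variables and 4 base dimensions (M, L, T, N).
The dimension matrix has rank 4.
Independent dimensionless groups: 5 − 4 = 1.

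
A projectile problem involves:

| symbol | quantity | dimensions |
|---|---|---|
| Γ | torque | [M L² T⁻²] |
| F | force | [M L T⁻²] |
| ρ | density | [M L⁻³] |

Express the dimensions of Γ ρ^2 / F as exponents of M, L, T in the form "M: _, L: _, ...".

Collect each base-dimension exponent across the product:
  M: (1) − (1) + 2·(1) = 2
  L: (2) − (1) + 2·(-3) = -5
  T: (-2) − (-2) + 2·(0) = 0
So the dimensions are [M² L⁻⁵].

M: 2, L: -5, T: 0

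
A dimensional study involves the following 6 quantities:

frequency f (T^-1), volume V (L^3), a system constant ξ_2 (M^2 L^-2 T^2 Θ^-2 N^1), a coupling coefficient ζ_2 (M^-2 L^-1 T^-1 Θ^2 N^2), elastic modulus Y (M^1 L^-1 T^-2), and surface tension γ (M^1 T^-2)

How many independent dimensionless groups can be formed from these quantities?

There are 6 variables and 5 base dimensions (M, L, T, Θ, N).
The dimension matrix has rank 5.
Independent dimensionless groups: 6 − 5 = 1.

1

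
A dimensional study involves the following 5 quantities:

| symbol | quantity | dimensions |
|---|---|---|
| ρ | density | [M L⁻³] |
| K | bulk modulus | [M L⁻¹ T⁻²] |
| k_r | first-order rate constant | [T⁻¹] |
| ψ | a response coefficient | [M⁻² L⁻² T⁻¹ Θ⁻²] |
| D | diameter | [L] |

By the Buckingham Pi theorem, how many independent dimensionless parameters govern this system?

There are 5 variables and 4 base dimensions (M, L, T, Θ).
The dimension matrix has rank 4.
Independent dimensionless groups: 5 − 4 = 1.

1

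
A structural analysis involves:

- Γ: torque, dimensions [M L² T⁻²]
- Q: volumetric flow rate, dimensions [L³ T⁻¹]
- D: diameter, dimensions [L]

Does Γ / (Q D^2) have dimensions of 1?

Sum the exponent of each base dimension across the product:
  M: [Γ]_M − [Q]_M − 2·[D]_M = (1) − (0) − 2·(0) = 1
  L: [Γ]_L − [Q]_L − 2·[D]_L = (2) − (3) − 2·(1) = -3
  T: [Γ]_T − [Q]_T − 2·[D]_T = (-2) − (-1) − 2·(0) = -1
Net dimensions [M L⁻³ T⁻¹] ≠ [1] — not dimensionless.

no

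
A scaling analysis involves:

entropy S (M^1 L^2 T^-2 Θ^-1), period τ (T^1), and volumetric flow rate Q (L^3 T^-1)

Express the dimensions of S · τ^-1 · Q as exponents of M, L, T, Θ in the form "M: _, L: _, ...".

M: 1, L: 5, T: -4, Θ: -1

Collect each base-dimension exponent across the product:
  M: (1) − (0) + (0) = 1
  L: (2) − (0) + (3) = 5
  T: (-2) − (1) + (-1) = -4
  Θ: (-1) − (0) + (0) = -1
So the dimensions are [M L⁵ T⁻⁴ Θ⁻¹].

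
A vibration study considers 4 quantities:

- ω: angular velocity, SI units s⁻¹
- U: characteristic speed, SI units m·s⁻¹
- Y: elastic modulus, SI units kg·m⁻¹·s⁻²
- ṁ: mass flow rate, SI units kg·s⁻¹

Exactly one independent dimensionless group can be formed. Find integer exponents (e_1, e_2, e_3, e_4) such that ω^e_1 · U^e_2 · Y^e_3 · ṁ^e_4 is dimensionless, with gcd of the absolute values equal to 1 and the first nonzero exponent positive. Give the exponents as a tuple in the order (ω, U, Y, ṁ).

M: e_1·(0) + e_2·(0) + e_3·(1) + e_4·(1) = 0
L: e_1·(0) + e_2·(1) + e_3·(-1) + e_4·(0) = 0
T: e_1·(-1) + e_2·(-1) + e_3·(-2) + e_4·(-1) = 0
Solving this homogeneous linear system for the smallest-integer solution (first nonzero entry positive) gives (2, -1, -1, 1).

(2, -1, -1, 1)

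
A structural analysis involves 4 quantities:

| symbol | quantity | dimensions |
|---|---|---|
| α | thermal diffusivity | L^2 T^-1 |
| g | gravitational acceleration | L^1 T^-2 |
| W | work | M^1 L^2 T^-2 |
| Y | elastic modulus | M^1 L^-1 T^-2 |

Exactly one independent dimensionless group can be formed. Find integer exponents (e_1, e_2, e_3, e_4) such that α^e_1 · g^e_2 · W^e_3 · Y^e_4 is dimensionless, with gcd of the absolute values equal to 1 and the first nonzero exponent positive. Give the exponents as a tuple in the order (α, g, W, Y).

M: e_1·(0) + e_2·(0) + e_3·(1) + e_4·(1) = 0
L: e_1·(2) + e_2·(1) + e_3·(2) + e_4·(-1) = 0
T: e_1·(-1) + e_2·(-2) + e_3·(-2) + e_4·(-2) = 0
Solving this homogeneous linear system for the smallest-integer solution (first nonzero entry positive) gives (2, -1, -1, 1).

(2, -1, -1, 1)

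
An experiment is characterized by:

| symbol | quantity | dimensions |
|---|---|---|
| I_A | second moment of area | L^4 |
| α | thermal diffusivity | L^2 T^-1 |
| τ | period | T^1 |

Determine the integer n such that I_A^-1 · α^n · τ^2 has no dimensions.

2

Balance the L exponent: (2)·n from α, plus −(4) + 2·(0) = -4 from the rest, must sum to zero.
2n − 4 = 0, so n = 2.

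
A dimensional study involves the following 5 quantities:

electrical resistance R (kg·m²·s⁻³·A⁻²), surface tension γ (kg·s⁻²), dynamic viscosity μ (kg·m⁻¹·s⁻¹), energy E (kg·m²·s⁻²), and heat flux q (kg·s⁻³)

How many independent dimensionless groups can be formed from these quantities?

1

There are 5 variables and 4 base dimensions (M, L, T, I).
The dimension matrix has rank 4.
Independent dimensionless groups: 5 − 4 = 1.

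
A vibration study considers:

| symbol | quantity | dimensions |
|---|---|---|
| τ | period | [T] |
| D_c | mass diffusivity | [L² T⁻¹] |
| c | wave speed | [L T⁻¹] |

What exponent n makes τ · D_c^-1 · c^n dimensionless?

2

Balance the L exponent: (1)·n from c, plus (0) − (2) = -2 from the rest, must sum to zero.
n − 2 = 0, so n = 2.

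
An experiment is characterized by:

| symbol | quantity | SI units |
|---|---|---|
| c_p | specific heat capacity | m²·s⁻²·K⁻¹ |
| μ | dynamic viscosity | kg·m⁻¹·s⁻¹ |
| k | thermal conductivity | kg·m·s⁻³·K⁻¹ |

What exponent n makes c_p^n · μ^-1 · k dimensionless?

-1

Balance the L exponent: (2)·n from c_p, plus −(-1) + (1) = 2 from the rest, must sum to zero.
2n + 2 = 0, so n = -1.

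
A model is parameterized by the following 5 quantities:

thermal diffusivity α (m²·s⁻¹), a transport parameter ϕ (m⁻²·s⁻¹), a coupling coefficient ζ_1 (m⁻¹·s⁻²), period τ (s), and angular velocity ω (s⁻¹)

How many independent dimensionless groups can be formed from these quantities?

There are 5 variables and 2 base dimensions (L, T).
The dimension matrix has rank 2.
Independent dimensionless groups: 5 − 2 = 3.

3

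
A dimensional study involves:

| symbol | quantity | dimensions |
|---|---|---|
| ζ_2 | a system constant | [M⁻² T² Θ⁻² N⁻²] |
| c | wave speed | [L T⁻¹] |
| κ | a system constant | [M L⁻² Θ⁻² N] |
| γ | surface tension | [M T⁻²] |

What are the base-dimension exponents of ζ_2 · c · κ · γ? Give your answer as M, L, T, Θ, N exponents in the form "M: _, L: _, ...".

Collect each base-dimension exponent across the product:
  M: (-2) + (0) + (1) + (1) = 0
  L: (0) + (1) + (-2) + (0) = -1
  T: (2) + (-1) + (0) + (-2) = -1
  Θ: (-2) + (0) + (-2) + (0) = -4
  N: (-2) + (0) + (1) + (0) = -1
So the dimensions are [L⁻¹ T⁻¹ Θ⁻⁴ N⁻¹].

M: 0, L: -1, T: -1, Θ: -4, N: -1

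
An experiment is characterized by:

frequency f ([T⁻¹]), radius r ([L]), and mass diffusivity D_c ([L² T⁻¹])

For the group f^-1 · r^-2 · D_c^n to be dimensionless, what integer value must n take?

1

Balance the L exponent: (2)·n from D_c, plus −(0) − 2·(1) = -2 from the rest, must sum to zero.
2n − 2 = 0, so n = 1.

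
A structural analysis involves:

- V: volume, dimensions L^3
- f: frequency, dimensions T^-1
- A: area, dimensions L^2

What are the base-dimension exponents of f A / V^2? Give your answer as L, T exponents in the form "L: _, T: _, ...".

L: -4, T: -1

Collect each base-dimension exponent across the product:
  L: −2·(3) + (0) + (2) = -4
  T: −2·(0) + (-1) + (0) = -1
So the dimensions are [L⁻⁴ T⁻¹].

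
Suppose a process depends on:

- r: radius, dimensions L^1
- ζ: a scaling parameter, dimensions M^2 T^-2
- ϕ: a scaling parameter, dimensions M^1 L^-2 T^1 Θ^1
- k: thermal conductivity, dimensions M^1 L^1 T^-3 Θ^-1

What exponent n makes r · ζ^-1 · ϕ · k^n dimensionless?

Balance the M exponent: (1)·n from k, plus (0) − (2) + (1) = -1 from the rest, must sum to zero.
n − 1 = 0, so n = 1.

1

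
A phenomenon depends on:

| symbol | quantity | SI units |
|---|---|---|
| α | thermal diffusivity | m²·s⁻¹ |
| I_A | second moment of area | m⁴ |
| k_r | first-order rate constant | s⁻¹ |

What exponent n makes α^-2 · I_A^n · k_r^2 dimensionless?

Balance the L exponent: (4)·n from I_A, plus −2·(2) + 2·(0) = -4 from the rest, must sum to zero.
4n − 4 = 0, so n = 1.

1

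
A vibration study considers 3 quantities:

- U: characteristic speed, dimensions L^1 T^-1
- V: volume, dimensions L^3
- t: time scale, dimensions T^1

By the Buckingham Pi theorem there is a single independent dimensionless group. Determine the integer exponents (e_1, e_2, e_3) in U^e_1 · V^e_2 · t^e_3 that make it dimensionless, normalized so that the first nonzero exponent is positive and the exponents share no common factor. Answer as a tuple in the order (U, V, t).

L: e_1·(1) + e_2·(3) + e_3·(0) = 0
T: e_1·(-1) + e_2·(0) + e_3·(1) = 0
Solving this homogeneous linear system for the smallest-integer solution (first nonzero entry positive) gives (3, -1, 3).

(3, -1, 3)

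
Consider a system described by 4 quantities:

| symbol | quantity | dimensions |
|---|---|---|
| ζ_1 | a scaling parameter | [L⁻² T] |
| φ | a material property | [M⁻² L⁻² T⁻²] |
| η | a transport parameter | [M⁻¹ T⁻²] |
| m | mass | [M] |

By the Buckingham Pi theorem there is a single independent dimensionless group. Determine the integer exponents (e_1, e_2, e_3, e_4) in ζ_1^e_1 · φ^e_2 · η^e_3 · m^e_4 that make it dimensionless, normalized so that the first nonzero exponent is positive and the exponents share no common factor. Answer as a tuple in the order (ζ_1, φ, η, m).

M: e_1·(0) + e_2·(-2) + e_3·(-1) + e_4·(1) = 0
L: e_1·(-2) + e_2·(-2) + e_3·(0) + e_4·(0) = 0
T: e_1·(1) + e_2·(-2) + e_3·(-2) + e_4·(0) = 0
Solving this homogeneous linear system for the smallest-integer solution (first nonzero entry positive) gives (2, -2, 3, -1).

(2, -2, 3, -1)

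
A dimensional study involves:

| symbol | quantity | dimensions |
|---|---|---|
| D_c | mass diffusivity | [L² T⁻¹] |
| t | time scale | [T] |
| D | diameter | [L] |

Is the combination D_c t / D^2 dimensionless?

Sum the exponent of each base dimension across the product:
  M: [D_c]_M + [t]_M − 2·[D]_M = (0) + (0) − 2·(0) = 0
  L: [D_c]_L + [t]_L − 2·[D]_L = (2) + (0) − 2·(1) = 0
  T: [D_c]_T + [t]_T − 2·[D]_T = (-1) + (1) − 2·(0) = 0
All base exponents vanish — dimensionless.

yes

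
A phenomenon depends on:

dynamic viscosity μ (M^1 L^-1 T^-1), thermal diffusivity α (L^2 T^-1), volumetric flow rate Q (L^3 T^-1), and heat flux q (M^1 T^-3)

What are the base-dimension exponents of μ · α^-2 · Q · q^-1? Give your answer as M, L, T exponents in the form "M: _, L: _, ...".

Collect each base-dimension exponent across the product:
  M: (1) − 2·(0) + (0) − (1) = 0
  L: (-1) − 2·(2) + (3) − (0) = -2
  T: (-1) − 2·(-1) + (-1) − (-3) = 3
So the dimensions are [L⁻² T³].

M: 0, L: -2, T: 3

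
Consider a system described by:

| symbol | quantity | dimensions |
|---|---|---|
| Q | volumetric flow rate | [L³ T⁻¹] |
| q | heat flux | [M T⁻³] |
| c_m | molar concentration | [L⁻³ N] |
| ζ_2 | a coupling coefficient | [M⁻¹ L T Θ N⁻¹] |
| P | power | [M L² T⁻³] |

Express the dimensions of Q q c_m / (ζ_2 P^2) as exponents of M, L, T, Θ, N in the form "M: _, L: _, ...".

M: 0, L: -5, T: 1, Θ: -1, N: 2

Collect each base-dimension exponent across the product:
  M: (0) + (1) + (0) − (-1) − 2·(1) = 0
  L: (3) + (0) + (-3) − (1) − 2·(2) = -5
  T: (-1) + (-3) + (0) − (1) − 2·(-3) = 1
  Θ: (0) + (0) + (0) − (1) − 2·(0) = -1
  N: (0) + (0) + (1) − (-1) − 2·(0) = 2
So the dimensions are [L⁻⁵ T Θ⁻¹ N²].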